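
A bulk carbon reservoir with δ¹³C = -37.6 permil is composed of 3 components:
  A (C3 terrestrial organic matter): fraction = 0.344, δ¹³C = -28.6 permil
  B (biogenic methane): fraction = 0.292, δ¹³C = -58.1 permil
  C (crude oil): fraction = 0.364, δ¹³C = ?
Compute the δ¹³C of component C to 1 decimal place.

-29.7 permil

Isotope mass balance: δ_bulk = Σ fᵢ·δᵢ.
-37.6 = 0.344×(-28.6) + 0.292×(-58.1) + 0.364×δ_C
0.364·δ_C = -37.6 − (-26.804) = -10.796
δ_C = -10.796 / 0.364 = -29.66 permil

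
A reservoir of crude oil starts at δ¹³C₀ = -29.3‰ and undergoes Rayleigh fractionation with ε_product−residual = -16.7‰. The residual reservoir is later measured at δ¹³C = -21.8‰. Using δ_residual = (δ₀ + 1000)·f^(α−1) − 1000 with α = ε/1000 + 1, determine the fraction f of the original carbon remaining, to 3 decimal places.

0.631

α − 1 = ε/1000 = -0.0167
(δ_res + 1000)/(δ₀ + 1000) = (-21.8 + 1000)/(-29.3 + 1000) = 978.2/970.7 = 1.007726
f = 1.007726^(1/-0.0167) = exp(ln(1.007726)/-0.0167) = exp(0.00770/-0.0167)
f = exp(-0.4609) = 0.6307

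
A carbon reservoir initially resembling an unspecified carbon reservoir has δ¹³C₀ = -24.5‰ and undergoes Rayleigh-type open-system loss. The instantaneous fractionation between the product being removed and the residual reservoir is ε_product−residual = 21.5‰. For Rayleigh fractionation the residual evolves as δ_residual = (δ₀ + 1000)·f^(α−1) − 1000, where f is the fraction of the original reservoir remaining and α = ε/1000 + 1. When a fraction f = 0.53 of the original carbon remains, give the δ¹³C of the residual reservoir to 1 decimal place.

Rayleigh residual: δ_res = (δ₀ + 1000)·f^(α−1) − 1000
α = ε/1000 + 1 = 1.02150, so α − 1 = 0.02150
f^(α−1) = 0.53^(0.02150) = 0.986443
δ_res = (-24.5 + 1000) × 0.986443 − 1000 = 962.275 − 1000 = -37.72‰

-37.7‰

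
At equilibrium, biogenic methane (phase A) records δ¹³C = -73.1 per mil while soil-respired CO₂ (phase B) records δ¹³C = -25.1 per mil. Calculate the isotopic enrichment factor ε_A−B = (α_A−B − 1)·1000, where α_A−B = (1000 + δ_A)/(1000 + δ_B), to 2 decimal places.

-49.24 per mil

α_A−B = (1000 + -73.1) / (1000 + -25.1) = 926.9 / 974.9 = 0.950764
ε_A−B = (0.950764 − 1) × 1000 = -49.236 per mil
(The approximation ε ≈ δ_A − δ_B would give -48.0 per mil.)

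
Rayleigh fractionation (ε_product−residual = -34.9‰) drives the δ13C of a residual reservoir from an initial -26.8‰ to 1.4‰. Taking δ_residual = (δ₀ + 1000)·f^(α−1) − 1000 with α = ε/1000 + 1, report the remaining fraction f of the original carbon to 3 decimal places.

α − 1 = ε/1000 = -0.0349
(δ_res + 1000)/(δ₀ + 1000) = (1.4 + 1000)/(-26.8 + 1000) = 1001.4/973.2 = 1.028977
f = 1.028977^(1/-0.0349) = exp(ln(1.028977)/-0.0349) = exp(0.02856/-0.0349)
f = exp(-0.8185) = 0.4411

0.441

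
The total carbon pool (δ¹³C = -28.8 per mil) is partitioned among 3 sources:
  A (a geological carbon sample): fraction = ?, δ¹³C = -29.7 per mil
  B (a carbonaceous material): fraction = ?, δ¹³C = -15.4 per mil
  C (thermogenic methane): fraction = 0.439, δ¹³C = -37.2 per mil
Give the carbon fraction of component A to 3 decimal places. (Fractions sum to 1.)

Let f_A and f_B be the unknown fractions; fractions sum to 1 so f_A + f_B = 0.561.
Mass balance: Σ fᵢ·δᵢ = δ_bulk ⇒ f_A·(-29.7) + f_B·(-15.4) = -28.8 − (-16.331) = -12.469
Substitute f_B = 0.561 − f_A:
f_A·(-29.7 − -15.4) = -12.469 − 0.561×(-15.4) = -3.830
f_A = -3.830 / -14.3 = 0.2678

0.268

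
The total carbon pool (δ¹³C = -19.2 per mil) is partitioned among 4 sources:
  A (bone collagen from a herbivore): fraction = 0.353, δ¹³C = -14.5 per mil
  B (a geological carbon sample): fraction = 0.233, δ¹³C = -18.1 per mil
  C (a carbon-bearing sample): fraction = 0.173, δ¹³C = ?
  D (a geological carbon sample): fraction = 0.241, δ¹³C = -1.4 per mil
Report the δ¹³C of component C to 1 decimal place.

Isotope mass balance: δ_bulk = Σ fᵢ·δᵢ.
-19.2 = 0.353×(-14.5) + 0.233×(-18.1) + 0.173×δ_C + 0.241×(-1.4)
0.173·δ_C = -19.2 − (-9.673) = -9.527
δ_C = -9.527 / 0.173 = -55.07 per mil

-55.1 per mil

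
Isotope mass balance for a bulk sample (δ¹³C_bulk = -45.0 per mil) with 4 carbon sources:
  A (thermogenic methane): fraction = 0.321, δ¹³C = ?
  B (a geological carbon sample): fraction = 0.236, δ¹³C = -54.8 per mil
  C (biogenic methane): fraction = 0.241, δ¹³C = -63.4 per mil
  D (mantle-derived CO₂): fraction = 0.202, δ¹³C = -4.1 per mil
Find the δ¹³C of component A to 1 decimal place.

Isotope mass balance: δ_bulk = Σ fᵢ·δᵢ.
-45.0 = 0.321×δ_A + 0.236×(-54.8) + 0.241×(-63.4) + 0.202×(-4.1)
0.321·δ_A = -45.0 − (-29.040) = -15.960
δ_A = -15.960 / 0.321 = -49.72 per mil

-49.7 per mil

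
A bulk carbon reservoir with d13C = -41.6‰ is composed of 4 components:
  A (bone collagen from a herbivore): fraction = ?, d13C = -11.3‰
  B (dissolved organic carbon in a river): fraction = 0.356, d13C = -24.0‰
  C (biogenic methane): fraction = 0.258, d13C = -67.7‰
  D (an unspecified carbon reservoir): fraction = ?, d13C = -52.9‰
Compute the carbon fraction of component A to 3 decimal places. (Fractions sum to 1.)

Let f_A and f_D be the unknown fractions; fractions sum to 1 so f_A + f_D = 0.386.
Mass balance: Σ fᵢ·δᵢ = δ_bulk ⇒ f_A·(-11.3) + f_D·(-52.9) = -41.6 − (-26.011) = -15.589
Substitute f_D = 0.386 − f_A:
f_A·(-11.3 − -52.9) = -15.589 − 0.386×(-52.9) = 4.830
f_A = 4.830 / 41.6 = 0.1161

0.116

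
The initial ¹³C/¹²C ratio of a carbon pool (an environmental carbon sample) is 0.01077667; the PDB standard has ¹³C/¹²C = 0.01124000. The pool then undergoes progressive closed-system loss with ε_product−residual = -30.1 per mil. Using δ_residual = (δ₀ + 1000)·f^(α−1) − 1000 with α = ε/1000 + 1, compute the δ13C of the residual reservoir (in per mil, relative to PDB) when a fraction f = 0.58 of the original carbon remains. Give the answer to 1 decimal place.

δ₀ = (0.01077667/0.01124000 − 1)×1000 = (0.958778 − 1)×1000 = -41.222 per mil
α − 1 = ε/1000 = -0.0301
f^(α−1) = 0.58^(-0.0301) = 1.016531
δ_res = (-41.222 + 1000) × 1.016531 − 1000 = 974.628 − 1000 = -25.37 per mil

-25.4 per mil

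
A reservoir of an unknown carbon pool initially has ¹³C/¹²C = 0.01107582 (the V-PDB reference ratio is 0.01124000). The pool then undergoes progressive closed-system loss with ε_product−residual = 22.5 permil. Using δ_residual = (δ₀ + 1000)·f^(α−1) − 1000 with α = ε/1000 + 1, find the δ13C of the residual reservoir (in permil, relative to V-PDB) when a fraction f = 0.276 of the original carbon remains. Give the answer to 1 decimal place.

-42.7 permil

δ₀ = (0.01107582/0.01124000 − 1)×1000 = (0.985393 − 1)×1000 = -14.607 permil
α − 1 = ε/1000 = 0.0225
f^(α−1) = 0.276^(0.0225) = 0.971450
δ_res = (-14.607 + 1000) × 0.971450 − 1000 = 957.260 − 1000 = -42.74 permil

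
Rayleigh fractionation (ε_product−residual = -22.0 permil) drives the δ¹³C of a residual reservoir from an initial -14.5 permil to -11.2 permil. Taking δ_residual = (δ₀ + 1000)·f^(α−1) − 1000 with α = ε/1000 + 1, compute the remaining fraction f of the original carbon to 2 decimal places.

0.86

α − 1 = ε/1000 = -0.0220
(δ_res + 1000)/(δ₀ + 1000) = (-11.2 + 1000)/(-14.5 + 1000) = 988.8/985.5 = 1.003349
f = 1.003349^(1/-0.0220) = exp(ln(1.003349)/-0.0220) = exp(0.00334/-0.0220)
f = exp(-0.1520) = 0.8590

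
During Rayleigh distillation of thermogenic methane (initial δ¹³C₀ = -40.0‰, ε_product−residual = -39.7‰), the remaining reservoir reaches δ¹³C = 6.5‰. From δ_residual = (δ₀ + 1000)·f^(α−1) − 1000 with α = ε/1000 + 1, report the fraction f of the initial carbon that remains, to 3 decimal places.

0.304

α − 1 = ε/1000 = -0.0397
(δ_res + 1000)/(δ₀ + 1000) = (6.5 + 1000)/(-40.0 + 1000) = 1006.5/960.0 = 1.048437
f = 1.048437^(1/-0.0397) = exp(ln(1.048437)/-0.0397) = exp(0.04730/-0.0397)
f = exp(-1.1915) = 0.3038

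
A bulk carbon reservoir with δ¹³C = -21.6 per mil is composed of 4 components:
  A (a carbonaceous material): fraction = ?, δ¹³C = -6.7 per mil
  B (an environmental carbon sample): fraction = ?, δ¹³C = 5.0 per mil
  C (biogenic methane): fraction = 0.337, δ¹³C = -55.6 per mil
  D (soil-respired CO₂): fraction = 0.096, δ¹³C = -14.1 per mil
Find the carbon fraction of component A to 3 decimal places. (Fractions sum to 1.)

Let f_A and f_B be the unknown fractions; fractions sum to 1 so f_A + f_B = 0.567.
Mass balance: Σ fᵢ·δᵢ = δ_bulk ⇒ f_A·(-6.7) + f_B·(5.0) = -21.6 − (-20.091) = -1.509
Substitute f_B = 0.567 − f_A:
f_A·(-6.7 − 5.0) = -1.509 − 0.567×(5.0) = -4.344
f_A = -4.344 / -11.7 = 0.3713

0.371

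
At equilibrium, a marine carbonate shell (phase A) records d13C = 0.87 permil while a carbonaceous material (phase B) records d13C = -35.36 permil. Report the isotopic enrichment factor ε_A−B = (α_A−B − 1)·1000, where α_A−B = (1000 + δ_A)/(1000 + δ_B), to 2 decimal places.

37.56 permil

α_A−B = (1000 + 0.87) / (1000 + -35.36) = 1000.87 / 964.64 = 1.037558
ε_A−B = (1.037558 − 1) × 1000 = 37.558 permil
(The approximation ε ≈ δ_A − δ_B would give 36.23 permil.)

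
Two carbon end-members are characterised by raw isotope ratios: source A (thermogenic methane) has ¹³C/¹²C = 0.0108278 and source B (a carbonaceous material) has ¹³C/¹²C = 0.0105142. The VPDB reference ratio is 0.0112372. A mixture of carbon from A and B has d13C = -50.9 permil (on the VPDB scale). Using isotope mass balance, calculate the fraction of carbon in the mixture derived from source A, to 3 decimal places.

δ_A = (0.0108278/0.0112372 − 1)×1000 = (0.963567 − 1)×1000 = -36.433 permil
δ_B = (0.0105142/0.0112372 − 1)×1000 = (0.935660 − 1)×1000 = -64.340 permil
f_A = (δ_mix − δ_B)/(δ_A − δ_B) = (-50.9 − (-64.340))/(-36.433 − (-64.340))
f_A = 13.440 / 27.907 = 0.4816

0.482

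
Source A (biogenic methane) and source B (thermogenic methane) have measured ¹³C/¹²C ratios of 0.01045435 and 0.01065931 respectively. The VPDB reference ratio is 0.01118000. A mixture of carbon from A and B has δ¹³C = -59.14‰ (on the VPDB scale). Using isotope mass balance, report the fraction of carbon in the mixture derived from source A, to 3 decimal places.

0.685

δ_A = (0.01045435/0.01118000 − 1)×1000 = (0.935094 − 1)×1000 = -64.906‰
δ_B = (0.01065931/0.01118000 − 1)×1000 = (0.953427 − 1)×1000 = -46.573‰
f_A = (δ_mix − δ_B)/(δ_A − δ_B) = (-59.14 − (-46.573))/(-64.906 − (-46.573))
f_A = -12.567 / -18.333 = 0.6855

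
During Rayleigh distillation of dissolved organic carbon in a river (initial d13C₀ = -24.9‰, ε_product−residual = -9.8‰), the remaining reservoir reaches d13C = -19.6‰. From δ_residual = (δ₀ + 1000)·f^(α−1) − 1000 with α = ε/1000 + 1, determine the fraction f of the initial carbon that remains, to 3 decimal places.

α − 1 = ε/1000 = -0.0098
(δ_res + 1000)/(δ₀ + 1000) = (-19.6 + 1000)/(-24.9 + 1000) = 980.4/975.1 = 1.005435
f = 1.005435^(1/-0.0098) = exp(ln(1.005435)/-0.0098) = exp(0.00542/-0.0098)
f = exp(-0.5531) = 0.5751

0.575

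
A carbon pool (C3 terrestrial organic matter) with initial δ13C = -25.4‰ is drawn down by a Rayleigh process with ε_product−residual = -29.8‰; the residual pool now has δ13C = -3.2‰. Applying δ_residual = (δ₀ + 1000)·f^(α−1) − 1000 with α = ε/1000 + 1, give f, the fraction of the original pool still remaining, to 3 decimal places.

0.470

α − 1 = ε/1000 = -0.0298
(δ_res + 1000)/(δ₀ + 1000) = (-3.2 + 1000)/(-25.4 + 1000) = 996.8/974.6 = 1.022779
f = 1.022779^(1/-0.0298) = exp(ln(1.022779)/-0.0298) = exp(0.02252/-0.0298)
f = exp(-0.7558) = 0.4696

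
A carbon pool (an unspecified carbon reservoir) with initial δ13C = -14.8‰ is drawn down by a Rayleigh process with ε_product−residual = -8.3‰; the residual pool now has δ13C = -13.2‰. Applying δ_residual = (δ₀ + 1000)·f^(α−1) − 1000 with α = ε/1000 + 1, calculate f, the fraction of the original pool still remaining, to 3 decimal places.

α − 1 = ε/1000 = -0.0083
(δ_res + 1000)/(δ₀ + 1000) = (-13.2 + 1000)/(-14.8 + 1000) = 986.8/985.2 = 1.001624
f = 1.001624^(1/-0.0083) = exp(ln(1.001624)/-0.0083) = exp(0.00162/-0.0083)
f = exp(-0.1955) = 0.8224

0.822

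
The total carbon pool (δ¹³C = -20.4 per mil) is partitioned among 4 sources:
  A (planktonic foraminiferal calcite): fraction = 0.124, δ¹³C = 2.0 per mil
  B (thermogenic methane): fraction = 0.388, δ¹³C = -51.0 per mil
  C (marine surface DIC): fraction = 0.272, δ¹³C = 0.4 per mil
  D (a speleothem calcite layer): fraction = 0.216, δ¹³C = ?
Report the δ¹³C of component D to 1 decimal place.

-4.5 per mil

Isotope mass balance: δ_bulk = Σ fᵢ·δᵢ.
-20.4 = 0.124×(2.0) + 0.388×(-51.0) + 0.272×(0.4) + 0.216×δ_D
0.216·δ_D = -20.4 − (-19.431) = -0.969
δ_D = -0.969 / 0.216 = -4.49 per mil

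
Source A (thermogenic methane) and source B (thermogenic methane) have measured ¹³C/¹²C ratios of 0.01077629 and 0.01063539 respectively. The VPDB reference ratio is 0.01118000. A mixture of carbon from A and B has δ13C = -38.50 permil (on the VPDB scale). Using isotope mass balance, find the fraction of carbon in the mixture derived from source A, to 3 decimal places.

0.810

δ_A = (0.01077629/0.01118000 − 1)×1000 = (0.963890 − 1)×1000 = -36.110 permil
δ_B = (0.01063539/0.01118000 − 1)×1000 = (0.951287 − 1)×1000 = -48.713 permil
f_A = (δ_mix − δ_B)/(δ_A − δ_B) = (-38.50 − (-48.713))/(-36.110 − (-48.713))
f_A = 10.213 / 12.603 = 0.8104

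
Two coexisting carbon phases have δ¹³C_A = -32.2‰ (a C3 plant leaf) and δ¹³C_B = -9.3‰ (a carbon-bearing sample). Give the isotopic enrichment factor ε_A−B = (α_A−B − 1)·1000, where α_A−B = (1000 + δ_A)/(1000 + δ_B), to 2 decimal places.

α_A−B = (1000 + -32.2) / (1000 + -9.3) = 967.8 / 990.7 = 0.976885
ε_A−B = (0.976885 − 1) × 1000 = -23.115‰
(The approximation ε ≈ δ_A − δ_B would give -22.9‰.)

-23.11‰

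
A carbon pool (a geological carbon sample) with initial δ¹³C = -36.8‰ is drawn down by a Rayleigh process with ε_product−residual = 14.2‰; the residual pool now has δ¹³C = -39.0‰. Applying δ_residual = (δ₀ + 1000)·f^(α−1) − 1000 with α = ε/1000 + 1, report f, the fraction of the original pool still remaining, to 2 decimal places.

α − 1 = ε/1000 = 0.0142
(δ_res + 1000)/(δ₀ + 1000) = (-39.0 + 1000)/(-36.8 + 1000) = 961.0/963.2 = 0.997716
f = 0.997716^(1/0.0142) = exp(ln(0.997716)/0.0142) = exp(-0.00229/0.0142)
f = exp(-0.1610) = 0.8513

0.85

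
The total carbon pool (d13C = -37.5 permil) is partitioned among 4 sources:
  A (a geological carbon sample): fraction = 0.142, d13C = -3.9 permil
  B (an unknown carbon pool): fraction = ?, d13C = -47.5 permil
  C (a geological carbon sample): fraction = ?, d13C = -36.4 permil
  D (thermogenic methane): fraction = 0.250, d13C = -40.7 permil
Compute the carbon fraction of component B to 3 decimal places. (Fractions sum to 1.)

0.418

Let f_B and f_C be the unknown fractions; fractions sum to 1 so f_B + f_C = 0.608.
Mass balance: Σ fᵢ·δᵢ = δ_bulk ⇒ f_B·(-47.5) + f_C·(-36.4) = -37.5 − (-10.729) = -26.771
Substitute f_C = 0.608 − f_B:
f_B·(-47.5 − -36.4) = -26.771 − 0.608×(-36.4) = -4.640
f_B = -4.640 / -11.1 = 0.4180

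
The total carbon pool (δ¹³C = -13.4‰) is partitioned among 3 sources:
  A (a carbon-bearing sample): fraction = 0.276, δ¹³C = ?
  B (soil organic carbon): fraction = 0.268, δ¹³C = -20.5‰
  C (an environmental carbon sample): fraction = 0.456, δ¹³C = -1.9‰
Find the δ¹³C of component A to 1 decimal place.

-25.5‰

Isotope mass balance: δ_bulk = Σ fᵢ·δᵢ.
-13.4 = 0.276×δ_A + 0.268×(-20.5) + 0.456×(-1.9)
0.276·δ_A = -13.4 − (-6.360) = -7.040
δ_A = -7.040 / 0.276 = -25.51‰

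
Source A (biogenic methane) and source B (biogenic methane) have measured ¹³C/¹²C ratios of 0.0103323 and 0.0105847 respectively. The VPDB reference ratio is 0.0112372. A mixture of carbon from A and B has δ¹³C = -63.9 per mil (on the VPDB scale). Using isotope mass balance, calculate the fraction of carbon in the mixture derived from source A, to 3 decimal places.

0.260

δ_A = (0.0103323/0.0112372 − 1)×1000 = (0.919473 − 1)×1000 = -80.527 per mil
δ_B = (0.0105847/0.0112372 − 1)×1000 = (0.941934 − 1)×1000 = -58.066 per mil
f_A = (δ_mix − δ_B)/(δ_A − δ_B) = (-63.9 − (-58.066))/(-80.527 − (-58.066))
f_A = -5.834 / -22.461 = 0.2597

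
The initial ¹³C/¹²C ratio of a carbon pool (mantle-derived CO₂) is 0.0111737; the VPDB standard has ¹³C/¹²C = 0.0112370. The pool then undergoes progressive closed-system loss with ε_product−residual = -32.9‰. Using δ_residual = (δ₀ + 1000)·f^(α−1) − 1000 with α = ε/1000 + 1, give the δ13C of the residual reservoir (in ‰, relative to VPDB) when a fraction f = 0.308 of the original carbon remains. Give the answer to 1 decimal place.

δ₀ = (0.0111737/0.0112370 − 1)×1000 = (0.994367 − 1)×1000 = -5.633‰
α − 1 = ε/1000 = -0.0329
f^(α−1) = 0.308^(-0.0329) = 1.039505
δ_res = (-5.633 + 1000) × 1.039505 − 1000 = 1033.650 − 1000 = 33.65‰

33.6‰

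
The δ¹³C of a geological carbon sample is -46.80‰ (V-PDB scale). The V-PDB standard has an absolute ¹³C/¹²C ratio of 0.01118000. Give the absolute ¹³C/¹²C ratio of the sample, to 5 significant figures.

R_sample = R_standard × (δ¹³C/1000 + 1)
R_sample = 0.01118000 × (-46.80/1000 + 1) = 0.01118000 × 0.953200
R_sample = 0.0106568

0.010657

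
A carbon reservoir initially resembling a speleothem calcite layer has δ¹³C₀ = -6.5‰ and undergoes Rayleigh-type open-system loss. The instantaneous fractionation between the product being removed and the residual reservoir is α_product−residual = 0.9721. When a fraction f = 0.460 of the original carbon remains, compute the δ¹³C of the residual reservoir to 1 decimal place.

Rayleigh residual: δ_res = (δ₀ + 1000)·f^(α−1) − 1000
α − 1 = -0.02790
f^(α−1) = 0.460^(-0.02790) = 1.021902
δ_res = (-6.5 + 1000) × 1.021902 − 1000 = 1015.259 − 1000 = 15.26‰

15.3‰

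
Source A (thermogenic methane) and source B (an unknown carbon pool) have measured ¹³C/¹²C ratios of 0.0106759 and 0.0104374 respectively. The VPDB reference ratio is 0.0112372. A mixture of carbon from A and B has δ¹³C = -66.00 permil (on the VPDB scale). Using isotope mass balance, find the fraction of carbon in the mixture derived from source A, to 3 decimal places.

0.244

δ_A = (0.0106759/0.0112372 − 1)×1000 = (0.950050 − 1)×1000 = -49.950 permil
δ_B = (0.0104374/0.0112372 − 1)×1000 = (0.928826 − 1)×1000 = -71.174 permil
f_A = (δ_mix − δ_B)/(δ_A − δ_B) = (-66.00 − (-71.174))/(-49.950 − (-71.174))
f_A = 5.174 / 21.224 = 0.2438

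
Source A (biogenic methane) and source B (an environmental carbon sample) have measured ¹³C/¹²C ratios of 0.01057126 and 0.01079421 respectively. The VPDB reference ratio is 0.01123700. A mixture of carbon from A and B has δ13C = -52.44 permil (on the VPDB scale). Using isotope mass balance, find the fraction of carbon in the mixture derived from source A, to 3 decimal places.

0.657

δ_A = (0.01057126/0.01123700 − 1)×1000 = (0.940755 − 1)×1000 = -59.245 permil
δ_B = (0.01079421/0.01123700 − 1)×1000 = (0.960595 − 1)×1000 = -39.405 permil
f_A = (δ_mix − δ_B)/(δ_A − δ_B) = (-52.44 − (-39.405))/(-59.245 − (-39.405))
f_A = -13.035 / -19.841 = 0.6570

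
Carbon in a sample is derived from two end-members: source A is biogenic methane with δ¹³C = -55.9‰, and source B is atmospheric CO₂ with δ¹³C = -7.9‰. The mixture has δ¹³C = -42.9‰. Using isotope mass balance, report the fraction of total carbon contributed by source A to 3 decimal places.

0.729

δ_mix = f_A·δ_A + (1 − f_A)·δ_B  ⇒  f_A = (δ_mix − δ_B)/(δ_A − δ_B)
f_A = (-42.9 − (-7.9)) / (-55.9 − (-7.9))
f_A = -35.0 / -48.0 = 0.7292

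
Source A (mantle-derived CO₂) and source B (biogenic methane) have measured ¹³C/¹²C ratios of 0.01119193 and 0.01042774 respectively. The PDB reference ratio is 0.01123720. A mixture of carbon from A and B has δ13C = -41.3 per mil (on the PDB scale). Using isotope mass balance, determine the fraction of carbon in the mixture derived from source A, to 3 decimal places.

δ_A = (0.01119193/0.01123720 − 1)×1000 = (0.995971 − 1)×1000 = -4.029 per mil
δ_B = (0.01042774/0.01123720 − 1)×1000 = (0.927966 − 1)×1000 = -72.034 per mil
f_A = (δ_mix − δ_B)/(δ_A − δ_B) = (-41.3 − (-72.034))/(-4.029 − (-72.034))
f_A = 30.734 / 68.005 = 0.4519

0.452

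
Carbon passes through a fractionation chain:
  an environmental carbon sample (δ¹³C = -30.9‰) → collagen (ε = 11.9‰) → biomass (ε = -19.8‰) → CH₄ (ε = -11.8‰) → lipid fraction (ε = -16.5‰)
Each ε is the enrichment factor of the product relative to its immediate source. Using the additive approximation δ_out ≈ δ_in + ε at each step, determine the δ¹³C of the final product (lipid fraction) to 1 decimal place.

-67.1‰

step 1: δ ≈ -30.9 + (11.9) = -19.0‰
step 2: δ ≈ -19.0 + (-19.8) = -38.8‰
step 3: δ ≈ -38.8 + (-11.8) = -50.6‰
step 4: δ ≈ -50.6 + (-16.5) = -67.1‰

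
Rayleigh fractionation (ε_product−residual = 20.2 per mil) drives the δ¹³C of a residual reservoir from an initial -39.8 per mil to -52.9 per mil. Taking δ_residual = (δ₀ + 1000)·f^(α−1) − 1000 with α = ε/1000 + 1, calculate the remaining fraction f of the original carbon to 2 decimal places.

α − 1 = ε/1000 = 0.0202
(δ_res + 1000)/(δ₀ + 1000) = (-52.9 + 1000)/(-39.8 + 1000) = 947.1/960.2 = 0.986357
f = 0.986357^(1/0.0202) = exp(ln(0.986357)/0.0202) = exp(-0.01374/0.0202)
f = exp(-0.6800) = 0.5066

0.51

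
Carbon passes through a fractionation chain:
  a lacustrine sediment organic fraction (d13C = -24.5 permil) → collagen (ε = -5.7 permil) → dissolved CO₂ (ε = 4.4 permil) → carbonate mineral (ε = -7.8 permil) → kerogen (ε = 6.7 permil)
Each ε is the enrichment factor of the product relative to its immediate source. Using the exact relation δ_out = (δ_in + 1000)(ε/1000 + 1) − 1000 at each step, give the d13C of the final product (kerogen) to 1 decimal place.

step 1: δ = (-24.50 + 1000)·(-5.7/1000 + 1) − 1000 = -30.06 permil
step 2: δ = (-30.06 + 1000)·(4.4/1000 + 1) − 1000 = -25.79 permil
step 3: δ = (-25.79 + 1000)·(-7.8/1000 + 1) − 1000 = -33.39 permil
step 4: δ = (-33.39 + 1000)·(6.7/1000 + 1) − 1000 = -26.92 permil

-26.9 permil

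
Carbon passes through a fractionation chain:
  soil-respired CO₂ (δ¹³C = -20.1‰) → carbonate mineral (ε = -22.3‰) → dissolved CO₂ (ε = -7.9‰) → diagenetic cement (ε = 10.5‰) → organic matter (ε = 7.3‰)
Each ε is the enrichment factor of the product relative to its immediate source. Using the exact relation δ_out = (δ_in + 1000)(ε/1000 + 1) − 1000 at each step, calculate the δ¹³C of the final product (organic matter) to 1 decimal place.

step 1: δ = (-20.10 + 1000)·(-22.3/1000 + 1) − 1000 = -41.95‰
step 2: δ = (-41.95 + 1000)·(-7.9/1000 + 1) − 1000 = -49.52‰
step 3: δ = (-49.52 + 1000)·(10.5/1000 + 1) − 1000 = -39.54‰
step 4: δ = (-39.54 + 1000)·(7.3/1000 + 1) − 1000 = -32.53‰

-32.5‰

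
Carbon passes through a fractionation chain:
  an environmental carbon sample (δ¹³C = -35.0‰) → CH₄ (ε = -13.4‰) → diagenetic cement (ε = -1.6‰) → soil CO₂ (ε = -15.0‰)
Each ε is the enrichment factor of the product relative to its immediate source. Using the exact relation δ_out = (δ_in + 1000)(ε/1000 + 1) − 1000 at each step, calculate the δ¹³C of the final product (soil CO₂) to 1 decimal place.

step 1: δ = (-35.00 + 1000)·(-13.4/1000 + 1) − 1000 = -47.93‰
step 2: δ = (-47.93 + 1000)·(-1.6/1000 + 1) − 1000 = -49.45‰
step 3: δ = (-49.45 + 1000)·(-15.0/1000 + 1) − 1000 = -63.71‰

-63.7‰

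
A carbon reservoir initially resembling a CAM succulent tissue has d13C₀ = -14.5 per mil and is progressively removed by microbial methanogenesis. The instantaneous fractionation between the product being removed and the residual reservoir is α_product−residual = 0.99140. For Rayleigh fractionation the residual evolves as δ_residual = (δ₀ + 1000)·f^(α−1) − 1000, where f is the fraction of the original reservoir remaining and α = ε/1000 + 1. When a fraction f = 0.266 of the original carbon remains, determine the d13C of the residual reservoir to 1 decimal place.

-3.2 per mil

Rayleigh residual: δ_res = (δ₀ + 1000)·f^(α−1) − 1000
α − 1 = -0.00860
f^(α−1) = 0.266^(-0.00860) = 1.011454
δ_res = (-14.5 + 1000) × 1.011454 − 1000 = 996.788 − 1000 = -3.21 per mil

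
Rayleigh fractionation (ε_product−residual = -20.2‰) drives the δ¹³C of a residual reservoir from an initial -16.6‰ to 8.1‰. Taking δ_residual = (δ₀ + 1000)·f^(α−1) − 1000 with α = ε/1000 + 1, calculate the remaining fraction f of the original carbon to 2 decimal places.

0.29

α − 1 = ε/1000 = -0.0202
(δ_res + 1000)/(δ₀ + 1000) = (8.1 + 1000)/(-16.6 + 1000) = 1008.1/983.4 = 1.025117
f = 1.025117^(1/-0.0202) = exp(ln(1.025117)/-0.0202) = exp(0.02481/-0.0202)
f = exp(-1.2281) = 0.2929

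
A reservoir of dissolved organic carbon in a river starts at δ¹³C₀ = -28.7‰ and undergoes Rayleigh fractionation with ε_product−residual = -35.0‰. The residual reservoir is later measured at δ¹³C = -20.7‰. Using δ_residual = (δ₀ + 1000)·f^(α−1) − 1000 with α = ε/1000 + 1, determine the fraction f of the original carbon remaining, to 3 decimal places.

α − 1 = ε/1000 = -0.0350
(δ_res + 1000)/(δ₀ + 1000) = (-20.7 + 1000)/(-28.7 + 1000) = 979.3/971.3 = 1.008236
f = 1.008236^(1/-0.0350) = exp(ln(1.008236)/-0.0350) = exp(0.00820/-0.0350)
f = exp(-0.2344) = 0.7911

0.791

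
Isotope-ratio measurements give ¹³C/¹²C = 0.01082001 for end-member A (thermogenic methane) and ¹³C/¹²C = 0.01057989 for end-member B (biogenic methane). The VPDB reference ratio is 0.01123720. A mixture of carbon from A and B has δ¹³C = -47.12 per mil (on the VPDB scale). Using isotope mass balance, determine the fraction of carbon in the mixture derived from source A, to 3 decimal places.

δ_A = (0.01082001/0.01123720 − 1)×1000 = (0.962874 − 1)×1000 = -37.126 per mil
δ_B = (0.01057989/0.01123720 − 1)×1000 = (0.941506 − 1)×1000 = -58.494 per mil
f_A = (δ_mix − δ_B)/(δ_A − δ_B) = (-47.12 − (-58.494))/(-37.126 − (-58.494))
f_A = 11.374 / 21.368 = 0.5323

0.532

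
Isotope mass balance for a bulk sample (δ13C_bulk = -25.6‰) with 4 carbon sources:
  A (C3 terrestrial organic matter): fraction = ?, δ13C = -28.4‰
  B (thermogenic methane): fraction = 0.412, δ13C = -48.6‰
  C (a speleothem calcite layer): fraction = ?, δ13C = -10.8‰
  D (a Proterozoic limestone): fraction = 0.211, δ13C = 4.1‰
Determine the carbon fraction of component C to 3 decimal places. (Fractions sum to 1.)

Let f_C and f_A be the unknown fractions; fractions sum to 1 so f_C + f_A = 0.377.
Mass balance: Σ fᵢ·δᵢ = δ_bulk ⇒ f_C·(-10.8) + f_A·(-28.4) = -25.6 − (-19.158) = -6.442
Substitute f_A = 0.377 − f_C:
f_C·(-10.8 − -28.4) = -6.442 − 0.377×(-28.4) = 4.265
f_C = 4.265 / 17.6 = 0.2423

0.242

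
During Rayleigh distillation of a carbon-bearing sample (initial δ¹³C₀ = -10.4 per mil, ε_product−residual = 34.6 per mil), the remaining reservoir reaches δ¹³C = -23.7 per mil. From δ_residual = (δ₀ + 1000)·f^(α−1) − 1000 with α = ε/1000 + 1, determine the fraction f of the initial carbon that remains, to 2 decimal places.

α − 1 = ε/1000 = 0.0346
(δ_res + 1000)/(δ₀ + 1000) = (-23.7 + 1000)/(-10.4 + 1000) = 976.3/989.6 = 0.986560
f = 0.986560^(1/0.0346) = exp(ln(0.986560)/0.0346) = exp(-0.01353/0.0346)
f = exp(-0.3911) = 0.6763

0.68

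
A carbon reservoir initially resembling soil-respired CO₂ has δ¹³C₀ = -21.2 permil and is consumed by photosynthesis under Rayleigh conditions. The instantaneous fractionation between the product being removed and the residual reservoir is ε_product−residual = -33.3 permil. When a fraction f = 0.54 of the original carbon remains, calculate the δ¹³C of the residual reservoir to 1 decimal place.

-0.9 permil

Rayleigh residual: δ_res = (δ₀ + 1000)·f^(α−1) − 1000
α = ε/1000 + 1 = 0.96670, so α − 1 = -0.03330
f^(α−1) = 0.54^(-0.03330) = 1.020731
δ_res = (-21.2 + 1000) × 1.020731 − 1000 = 999.091 − 1000 = -0.91 permil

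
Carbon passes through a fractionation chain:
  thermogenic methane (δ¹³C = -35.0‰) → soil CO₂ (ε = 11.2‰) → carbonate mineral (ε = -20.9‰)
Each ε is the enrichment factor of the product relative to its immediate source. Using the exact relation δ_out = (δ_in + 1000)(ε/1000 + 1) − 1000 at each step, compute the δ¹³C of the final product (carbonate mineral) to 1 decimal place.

-44.6‰

step 1: δ = (-35.00 + 1000)·(11.2/1000 + 1) − 1000 = -24.19‰
step 2: δ = (-24.19 + 1000)·(-20.9/1000 + 1) − 1000 = -44.59‰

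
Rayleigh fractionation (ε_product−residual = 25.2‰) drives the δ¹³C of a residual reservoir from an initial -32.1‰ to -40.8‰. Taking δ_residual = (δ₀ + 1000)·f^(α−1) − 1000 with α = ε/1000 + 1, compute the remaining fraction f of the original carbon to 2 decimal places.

0.70

α − 1 = ε/1000 = 0.0252
(δ_res + 1000)/(δ₀ + 1000) = (-40.8 + 1000)/(-32.1 + 1000) = 959.2/967.9 = 0.991011
f = 0.991011^(1/0.0252) = exp(ln(0.991011)/0.0252) = exp(-0.00903/0.0252)
f = exp(-0.3583) = 0.6989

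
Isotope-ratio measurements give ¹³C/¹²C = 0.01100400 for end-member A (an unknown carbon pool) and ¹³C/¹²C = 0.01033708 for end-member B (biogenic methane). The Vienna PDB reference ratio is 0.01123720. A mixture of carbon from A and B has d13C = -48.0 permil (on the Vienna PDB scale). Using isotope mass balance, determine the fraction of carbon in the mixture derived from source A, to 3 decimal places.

0.541

δ_A = (0.01100400/0.01123720 − 1)×1000 = (0.979247 − 1)×1000 = -20.753 permil
δ_B = (0.01033708/0.01123720 − 1)×1000 = (0.919898 − 1)×1000 = -80.102 permil
f_A = (δ_mix − δ_B)/(δ_A − δ_B) = (-48.0 − (-80.102))/(-20.753 − (-80.102))
f_A = 32.102 / 59.349 = 0.5409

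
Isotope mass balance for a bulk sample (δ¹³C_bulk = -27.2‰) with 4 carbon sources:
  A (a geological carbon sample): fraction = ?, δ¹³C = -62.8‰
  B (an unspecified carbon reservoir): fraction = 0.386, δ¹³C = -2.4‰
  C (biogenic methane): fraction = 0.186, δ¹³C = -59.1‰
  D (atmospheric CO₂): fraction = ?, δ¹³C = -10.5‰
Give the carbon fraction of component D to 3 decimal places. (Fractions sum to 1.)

Let f_D and f_A be the unknown fractions; fractions sum to 1 so f_D + f_A = 0.428.
Mass balance: Σ fᵢ·δᵢ = δ_bulk ⇒ f_D·(-10.5) + f_A·(-62.8) = -27.2 − (-11.919) = -15.281
Substitute f_A = 0.428 − f_D:
f_D·(-10.5 − -62.8) = -15.281 − 0.428×(-62.8) = 11.597
f_D = 11.597 / 52.3 = 0.2217

0.222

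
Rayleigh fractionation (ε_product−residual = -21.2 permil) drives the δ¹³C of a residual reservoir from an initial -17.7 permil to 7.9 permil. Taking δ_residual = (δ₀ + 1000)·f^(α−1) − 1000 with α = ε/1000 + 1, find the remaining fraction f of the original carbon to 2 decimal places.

α − 1 = ε/1000 = -0.0212
(δ_res + 1000)/(δ₀ + 1000) = (7.9 + 1000)/(-17.7 + 1000) = 1007.9/982.3 = 1.026061
f = 1.026061^(1/-0.0212) = exp(ln(1.026061)/-0.0212) = exp(0.02573/-0.0212)
f = exp(-1.2136) = 0.2971

0.30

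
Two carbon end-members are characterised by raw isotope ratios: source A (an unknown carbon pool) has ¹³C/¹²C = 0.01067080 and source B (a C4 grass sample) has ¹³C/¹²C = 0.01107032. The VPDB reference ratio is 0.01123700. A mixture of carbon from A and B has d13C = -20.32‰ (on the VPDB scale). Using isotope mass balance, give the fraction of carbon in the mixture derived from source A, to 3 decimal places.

δ_A = (0.01067080/0.01123700 − 1)×1000 = (0.949613 − 1)×1000 = -50.387‰
δ_B = (0.01107032/0.01123700 − 1)×1000 = (0.985167 − 1)×1000 = -14.833‰
f_A = (δ_mix − δ_B)/(δ_A − δ_B) = (-20.32 − (-14.833))/(-50.387 − (-14.833))
f_A = -5.487 / -35.554 = 0.1543

0.154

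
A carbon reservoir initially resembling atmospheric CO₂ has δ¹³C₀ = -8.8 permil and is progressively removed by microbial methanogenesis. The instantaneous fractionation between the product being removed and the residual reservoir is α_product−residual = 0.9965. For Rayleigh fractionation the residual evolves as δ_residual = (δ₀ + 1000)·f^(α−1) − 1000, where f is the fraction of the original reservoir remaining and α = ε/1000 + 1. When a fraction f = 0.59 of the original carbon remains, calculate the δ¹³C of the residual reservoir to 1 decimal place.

Rayleigh residual: δ_res = (δ₀ + 1000)·f^(α−1) − 1000
α − 1 = -0.00350
f^(α−1) = 0.59^(-0.00350) = 1.001848
δ_res = (-8.8 + 1000) × 1.001848 − 1000 = 993.032 − 1000 = -6.97 permil

-7.0 permil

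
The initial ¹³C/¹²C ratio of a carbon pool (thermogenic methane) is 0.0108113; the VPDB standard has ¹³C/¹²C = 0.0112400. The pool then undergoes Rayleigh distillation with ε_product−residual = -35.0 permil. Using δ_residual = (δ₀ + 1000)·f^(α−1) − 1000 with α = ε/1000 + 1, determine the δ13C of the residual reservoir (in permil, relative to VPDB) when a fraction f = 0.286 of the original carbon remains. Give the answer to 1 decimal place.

4.9 permil

δ₀ = (0.0108113/0.0112400 − 1)×1000 = (0.961859 − 1)×1000 = -38.141 permil
α − 1 = ε/1000 = -0.0350
f^(α−1) = 0.286^(-0.0350) = 1.044786
δ_res = (-38.141 + 1000) × 1.044786 − 1000 = 1004.937 − 1000 = 4.94 permil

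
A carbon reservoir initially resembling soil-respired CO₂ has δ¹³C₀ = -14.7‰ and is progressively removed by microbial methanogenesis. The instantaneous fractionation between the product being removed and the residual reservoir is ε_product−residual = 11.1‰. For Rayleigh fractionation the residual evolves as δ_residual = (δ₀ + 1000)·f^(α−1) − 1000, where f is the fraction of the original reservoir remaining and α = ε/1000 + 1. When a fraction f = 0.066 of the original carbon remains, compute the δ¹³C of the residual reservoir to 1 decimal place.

Rayleigh residual: δ_res = (δ₀ + 1000)·f^(α−1) − 1000
α = ε/1000 + 1 = 1.01110, so α − 1 = 0.01110
f^(α−1) = 0.066^(0.01110) = 0.970280
δ_res = (-14.7 + 1000) × 0.970280 − 1000 = 956.017 − 1000 = -43.98‰

-44.0‰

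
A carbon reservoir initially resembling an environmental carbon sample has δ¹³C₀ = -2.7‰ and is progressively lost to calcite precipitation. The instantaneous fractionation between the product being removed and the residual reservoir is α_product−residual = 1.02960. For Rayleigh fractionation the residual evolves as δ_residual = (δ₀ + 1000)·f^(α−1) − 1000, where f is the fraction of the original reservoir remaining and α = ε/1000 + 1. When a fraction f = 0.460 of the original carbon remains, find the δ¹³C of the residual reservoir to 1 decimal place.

-25.4‰

Rayleigh residual: δ_res = (δ₀ + 1000)·f^(α−1) − 1000
α − 1 = 0.02960
f^(α−1) = 0.460^(0.02960) = 0.977277
δ_res = (-2.7 + 1000) × 0.977277 − 1000 = 974.638 − 1000 = -25.36‰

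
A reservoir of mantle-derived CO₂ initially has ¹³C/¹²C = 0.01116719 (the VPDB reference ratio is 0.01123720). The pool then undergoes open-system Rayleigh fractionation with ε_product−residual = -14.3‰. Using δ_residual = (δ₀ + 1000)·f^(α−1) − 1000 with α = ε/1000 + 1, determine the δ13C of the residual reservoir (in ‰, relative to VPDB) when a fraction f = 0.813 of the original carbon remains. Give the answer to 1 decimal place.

-3.3‰

δ₀ = (0.01116719/0.01123720 − 1)×1000 = (0.993770 − 1)×1000 = -6.230‰
α − 1 = ε/1000 = -0.0143
f^(α−1) = 0.813^(-0.0143) = 1.002965
δ_res = (-6.230 + 1000) × 1.002965 − 1000 = 996.716 − 1000 = -3.28‰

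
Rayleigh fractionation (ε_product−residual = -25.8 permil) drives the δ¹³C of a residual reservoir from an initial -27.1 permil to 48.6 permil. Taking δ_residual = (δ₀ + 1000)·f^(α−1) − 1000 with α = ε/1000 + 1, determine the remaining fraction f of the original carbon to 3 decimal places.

α − 1 = ε/1000 = -0.0258
(δ_res + 1000)/(δ₀ + 1000) = (48.6 + 1000)/(-27.1 + 1000) = 1048.6/972.9 = 1.077809
f = 1.077809^(1/-0.0258) = exp(ln(1.077809)/-0.0258) = exp(0.07493/-0.0258)
f = exp(-2.9043) = 0.0548

0.055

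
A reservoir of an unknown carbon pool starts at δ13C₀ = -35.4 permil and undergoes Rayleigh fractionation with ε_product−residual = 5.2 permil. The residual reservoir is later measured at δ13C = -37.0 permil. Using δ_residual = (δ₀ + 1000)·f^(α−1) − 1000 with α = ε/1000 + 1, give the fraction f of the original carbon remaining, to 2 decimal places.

α − 1 = ε/1000 = 0.0052
(δ_res + 1000)/(δ₀ + 1000) = (-37.0 + 1000)/(-35.4 + 1000) = 963.0/964.6 = 0.998341
f = 0.998341^(1/0.0052) = exp(ln(0.998341)/0.0052) = exp(-0.00166/0.0052)
f = exp(-0.3192) = 0.7267

0.73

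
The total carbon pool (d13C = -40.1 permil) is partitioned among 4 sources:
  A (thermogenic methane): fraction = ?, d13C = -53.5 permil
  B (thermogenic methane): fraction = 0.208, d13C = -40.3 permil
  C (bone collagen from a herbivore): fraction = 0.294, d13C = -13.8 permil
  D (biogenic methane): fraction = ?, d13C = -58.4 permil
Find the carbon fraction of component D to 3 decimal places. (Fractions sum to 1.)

0.208

Let f_D and f_A be the unknown fractions; fractions sum to 1 so f_D + f_A = 0.498.
Mass balance: Σ fᵢ·δᵢ = δ_bulk ⇒ f_D·(-58.4) + f_A·(-53.5) = -40.1 − (-12.440) = -27.660
Substitute f_A = 0.498 − f_D:
f_D·(-58.4 − -53.5) = -27.660 − 0.498×(-53.5) = -1.017
f_D = -1.017 / -4.9 = 0.2076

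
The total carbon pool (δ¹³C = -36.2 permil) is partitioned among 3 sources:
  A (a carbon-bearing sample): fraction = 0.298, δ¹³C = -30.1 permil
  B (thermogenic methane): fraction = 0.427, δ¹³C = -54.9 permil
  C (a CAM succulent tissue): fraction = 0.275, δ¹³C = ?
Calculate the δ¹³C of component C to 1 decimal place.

-13.8 permil

Isotope mass balance: δ_bulk = Σ fᵢ·δᵢ.
-36.2 = 0.298×(-30.1) + 0.427×(-54.9) + 0.275×δ_C
0.275·δ_C = -36.2 − (-32.412) = -3.788
δ_C = -3.788 / 0.275 = -13.77 permil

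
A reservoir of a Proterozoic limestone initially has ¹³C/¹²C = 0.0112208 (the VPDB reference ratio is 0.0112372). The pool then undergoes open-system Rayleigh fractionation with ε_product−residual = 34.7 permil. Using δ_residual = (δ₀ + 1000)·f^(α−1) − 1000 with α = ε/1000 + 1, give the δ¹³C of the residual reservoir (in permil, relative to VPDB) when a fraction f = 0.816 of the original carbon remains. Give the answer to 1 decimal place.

-8.5 permil

δ₀ = (0.0112208/0.0112372 − 1)×1000 = (0.998541 − 1)×1000 = -1.459 permil
α − 1 = ε/1000 = 0.0347
f^(α−1) = 0.816^(0.0347) = 0.992969
δ_res = (-1.459 + 1000) × 0.992969 − 1000 = 991.520 − 1000 = -8.48 permil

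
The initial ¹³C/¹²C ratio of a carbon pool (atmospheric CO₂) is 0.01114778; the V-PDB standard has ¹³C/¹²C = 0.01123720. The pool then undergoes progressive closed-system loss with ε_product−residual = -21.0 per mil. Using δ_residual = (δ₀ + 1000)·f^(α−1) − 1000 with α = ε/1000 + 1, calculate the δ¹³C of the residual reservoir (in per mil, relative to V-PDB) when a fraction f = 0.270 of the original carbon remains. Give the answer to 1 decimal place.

19.7 per mil

δ₀ = (0.01114778/0.01123720 − 1)×1000 = (0.992043 − 1)×1000 = -7.957 per mil
α − 1 = ε/1000 = -0.0210
f^(α−1) = 0.270^(-0.0210) = 1.027878
δ_res = (-7.957 + 1000) × 1.027878 − 1000 = 1019.698 − 1000 = 19.70 per mil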